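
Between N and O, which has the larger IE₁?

N

N is in period 2, group 15; O is in period 2, group 16.
IE₁ increases left→right with effective nuclear charge and decreases top→bottom as the valence shell moves farther out.
All lie in period 2; the across-period trend (first ionization energy increases left to right) applies, with the exception below.
Note the exception: N has a higher first ionization energy than O, contrary to the simple trend — pairing an electron in O's 2p⁴ costs repulsion energy, so O ionizes more easily than half-filled N (2p³).
For reference (kJ/mol): N 1402, O 1314.
So N has the larger IE₁ (N > O).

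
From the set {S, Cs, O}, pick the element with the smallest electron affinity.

O is in period 2, group 16; S is in period 3, group 16; Cs is in period 6, group 1.
Adding an electron releases more energy for atoms nearer the top right (short of the noble gases).
Neither a single period nor a single group — weigh both effects.
O > Cs: both effects reinforce here, so O is clearly the higher of the two.
S > O: this pair runs against the simple trend — see the exception note.
Note the exception: S has a higher electron affinity than O, contrary to the simple trend — the compact 2p subshell of O repels the added electron more than S's larger 3p does.
For reference (kJ/mol): O 141, S 200, Cs 46.
The smallest electron affinity among these belongs to Cs.

Cs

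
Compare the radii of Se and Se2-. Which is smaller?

Se

Forming Se2- adds 2 electrons to Se. More electron–electron repulsion in the same shell, with unchanged nuclear charge, lets the cloud expand.
An anion is larger than its parent atom: Se2- > Se.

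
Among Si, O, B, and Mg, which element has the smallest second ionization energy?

Mg

The second ionization energy removes an electron from the +1 ion. For each element: Si⁺ still has 3 valence electrons; O⁺ still has 5 valence electrons; B⁺ still has 2 valence electrons; Mg⁺ still has 1 valence electron.
All are still removing valence electrons, so compare the +1 ions as you would atoms: IE_2 generally rises across a period (higher Z_eff) and falls down a group (larger shell), subject to the usual subshell exceptions.
Valence configurations: Si⁺ [Ne]3s²3p¹, O⁺ [He]2s²2p³, B⁺ [He]2s², Mg⁺ [Ne]3s¹.
The numbers (kJ/mol): Si 1577, O 3388, B 2427, Mg 1451.
Putting it together, IE_2: Mg < Si < B < O.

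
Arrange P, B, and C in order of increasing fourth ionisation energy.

IE_4 is the cost of taking one more electron from the +3 cation: P³⁺ still has 2 valence electrons; B³⁺ is the bare [He] core; C³⁺ still has 1 valence electron.
Core electrons are held far more tightly than valence electrons, so B tops the IE_4 order.
Valence configurations: P³⁺ [Ne]3s², C³⁺ [He]2s¹.
Tabulated IE_4 (kJ/mol): P 4964, B 25026, C 6223.
Hence IE_4: P < C < B.

P, C, B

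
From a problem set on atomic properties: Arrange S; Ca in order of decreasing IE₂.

S, Ca

IE_2 is the cost of taking one more electron from the +1 cation: S⁺ still has 5 valence electrons; Ca⁺ still has 1 valence electron.
All are still removing valence electrons, so compare the +1 ions as you would atoms: IE_2 generally rises across a period (higher Z_eff) and falls down a group (larger shell), subject to the usual subshell exceptions.
Valence configurations: S⁺ [Ne]3s²3p³, Ca⁺ [Ar]4s¹.
Approximate IE_2 values (kJ/mol): S 2252, Ca 1145.
Hence IE_2: Ca < S.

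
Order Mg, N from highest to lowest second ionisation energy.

IE_2 is the cost of taking one more electron from the +1 cation: Mg⁺ still has 1 valence electron; N⁺ still has 4 valence electrons.
All are still removing valence electrons, so compare the +1 ions as you would atoms: IE_2 generally rises across a period (higher Z_eff) and falls down a group (larger shell), subject to the usual subshell exceptions.
Valence configurations: Mg⁺ [Ne]3s¹, N⁺ [He]2s²2p².
Approximate IE_2 values (kJ/mol): Mg 1451, N 2856.
Overall IE_2 order: Mg < N.

N, Mg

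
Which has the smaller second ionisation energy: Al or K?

Al

Consider each +1 ion: Al⁺ still has 2 valence electrons; K⁺ is the bare [Ar] core.
Breaking into a closed-shell core is much more expensive than removing a leftover valence electron — K has the largest IE_2 here.
Tabulated IE_2 (kJ/mol): Al 1817, K 3052.
Overall IE_2 order: Al < K.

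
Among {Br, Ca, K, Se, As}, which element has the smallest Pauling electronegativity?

K

K is in period 4, group 1; Ca is in period 4, group 2; As is in period 4, group 15; Se is in period 4, group 16; Br is in period 4, group 17.
Electronegativity increases across a period and decreases down a group, tracking effective nuclear charge and atomic size.
All lie in period 4, so electronegativity increases left to right.
The smallest Pauling electronegativity among these belongs to K.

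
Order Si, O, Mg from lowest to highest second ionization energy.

Mg < Si < O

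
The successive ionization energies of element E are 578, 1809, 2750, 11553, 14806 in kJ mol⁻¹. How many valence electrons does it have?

3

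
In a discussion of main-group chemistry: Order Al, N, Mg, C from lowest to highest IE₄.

Consider each +3 ion: Al³⁺ is the bare [Ne] core; N³⁺ still has 2 valence electrons; Mg³⁺ is already 1 electron into the core; C³⁺ still has 1 valence electron.
Core electrons are held far more tightly than valence electrons, so Mg and Al top the IE_4 order.
Valence configurations: N³⁺ [He]2s², C³⁺ [He]2s¹.
Approximate IE_4 values (kJ/mol): Al 11577, N 7475, Mg 10543, C 6223.
Hence IE_4: C < N < Mg < Al.

C, N, Mg, Al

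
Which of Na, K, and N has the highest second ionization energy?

Na

After 1 electron has been removed, what remains? Na⁺ is the bare [Ne] core; K⁺ is the bare [Ar] core; N⁺ still has 4 valence electrons.
Breaking into a closed-shell core is much more expensive than removing a leftover valence electron — K and Na have the largest IE_2 here.
Tabulated IE_2 (kJ/mol): Na 4562, K 3052, N 2856.
So the second ionization energies run N < K < Na.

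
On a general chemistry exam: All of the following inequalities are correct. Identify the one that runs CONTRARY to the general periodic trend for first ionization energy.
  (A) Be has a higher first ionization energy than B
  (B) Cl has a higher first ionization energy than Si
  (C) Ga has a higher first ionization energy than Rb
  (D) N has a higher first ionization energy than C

The general trend: first ionization energy increases across a period and decreases down a group.
(A) Be (period 2, group 2) vs B (period 2, group 13): the stated order contradicts the simple trend.
(B) Cl (period 3, group 17) vs Si (period 3, group 14): the stated order agrees with the simple trend.
(C) Ga (period 4, group 13) vs Rb (period 5, group 1): the stated order agrees with the simple trend.
(D) N (period 2, group 15) vs C (period 2, group 14): the stated order agrees with the simple trend.
The exception is (A): removing B's lone 2p electron is easier than breaking Be's filled 2s².

(A)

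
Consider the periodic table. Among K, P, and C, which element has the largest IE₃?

IE_3 is the cost of taking one more electron from the +2 cation: K²⁺ is already 1 electron into the core; P²⁺ still has 3 valence electrons; C²⁺ still has 2 valence electrons.
Usually core removal costs more than valence removal, but here the competition is close: a tightly held n=2 valence electron can cost more to remove than an n=3 core electron, so the actual values have to decide it.
Valence configurations: P²⁺ [Ne]3s²3p¹, C²⁺ [He]2s².
Approximate IE_3 values (kJ/mol): K 4420, P 2914, C 4620.
Putting it together, IE_3: P < K < C.

C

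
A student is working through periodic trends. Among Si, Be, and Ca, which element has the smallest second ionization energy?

After 1 electron has been removed, what remains? Si⁺ still has 3 valence electrons; Be⁺ still has 1 valence electron; Ca⁺ still has 1 valence electron.
All are still removing valence electrons, so compare the +1 ions as you would atoms: IE_2 generally rises across a period (higher Z_eff) and falls down a group (larger shell), subject to the usual subshell exceptions.
Valence configurations: Si⁺ [Ne]3s²3p¹, Be⁺ [He]2s¹, Ca⁺ [Ar]4s¹.
Approximate IE_2 values (kJ/mol): Si 1577, Be 1757, Ca 1145.
Hence IE_2: Ca < Si < Be.

Ca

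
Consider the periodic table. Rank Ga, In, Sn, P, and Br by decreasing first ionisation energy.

IE₁ increases left→right with effective nuclear charge and decreases top→bottom as the valence shell moves farther out.
Here both period and group differ, so the two effects have to be weighed against each other.
Ga > In: they share group 13; the group trend gives Ga the larger value.
Sn > Ga: period and group pull opposite ways; the across-period shift dominates (709 vs 579 kJ/mol).
P > Sn: relative to Sn, both the across-period and down-group shifts push P's first ionization energy up.
Br > P: the two effects oppose for this pair; the across-period effect wins (1140 vs 1012 kJ/mol).
Approximate values (kJ/mol): P 1012, Ga 579, Br 1140, In 558, Sn 709.
So from highest to lowest: Br > P > Sn > Ga > In.

Br > P > Sn > Ga > In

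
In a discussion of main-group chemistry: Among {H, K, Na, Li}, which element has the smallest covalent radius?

H is in period 1, group 1; Li is in period 2, group 1; Na is in period 3, group 1; K is in period 4, group 1.
Across a period the added protons contract the valence shell; down a group each new principal shell makes the atom larger.
All are in group 1, so atomic radius increases down the group.
The smallest covalent radius among these belongs to H.

H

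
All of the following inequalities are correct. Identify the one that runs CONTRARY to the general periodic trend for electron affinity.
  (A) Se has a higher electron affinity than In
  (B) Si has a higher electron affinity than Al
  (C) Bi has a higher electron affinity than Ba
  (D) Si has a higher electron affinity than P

(D)

The general trend: electron affinity increases across a period and decreases down a group.
(A) Se (period 4, group 16) vs In (period 5, group 13): the stated order agrees with the simple trend.
(B) Si (period 3, group 14) vs Al (period 3, group 13): the stated order agrees with the simple trend.
(C) Bi (period 6, group 15) vs Ba (period 6, group 2): the stated order agrees with the simple trend.
(D) Si (period 3, group 14) vs P (period 3, group 15): the stated order contradicts the simple trend.
The exception is (D): adding an electron to P's half-filled 3p³ is unfavourable, so Si (3p²) has the more exothermic EA.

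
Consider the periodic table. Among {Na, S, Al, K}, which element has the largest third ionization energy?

After 2 electrons have been removed, what remains? Na²⁺ is already 1 electron into the core; S²⁺ still has 4 valence electrons; Al²⁺ still has 1 valence electron; K²⁺ is already 1 electron into the core.
Pulling an electron out of a noble-gas core costs far more than removing a remaining valence electron, so K and Na sit at the high end of IE_3.
Valence configurations: S²⁺ [Ne]3s²3p², Al²⁺ [Ne]3s¹.
The numbers (kJ/mol): Na 6910, S 3357, Al 2745, K 4420.
Putting it together, IE_3: Al < S < K < Na.

Na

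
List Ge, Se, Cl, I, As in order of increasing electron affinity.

As < Ge < Se < I < Cl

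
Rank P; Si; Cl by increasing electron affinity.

P, Si, Cl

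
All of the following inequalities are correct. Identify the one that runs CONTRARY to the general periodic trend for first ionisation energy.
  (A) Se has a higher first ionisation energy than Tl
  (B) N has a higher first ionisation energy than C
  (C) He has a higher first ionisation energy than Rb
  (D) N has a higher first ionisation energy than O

(D)

The general trend: first ionisation energy increases across a period and decreases down a group.
(A) Se (period 4, group 16) vs Tl (period 6, group 13): the stated order agrees with the simple trend.
(B) N (period 2, group 15) vs C (period 2, group 14): the stated order agrees with the simple trend.
(C) He (period 1, group 18) vs Rb (period 5, group 1): the stated order agrees with the simple trend.
(D) N (period 2, group 15) vs O (period 2, group 16): the stated order contradicts the simple trend.
The exception is (D): pairing an electron in O's 2p⁴ costs repulsion energy, so O ionizes more easily than half-filled N (2p³).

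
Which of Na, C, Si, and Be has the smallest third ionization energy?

Si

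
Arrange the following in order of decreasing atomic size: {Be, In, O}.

In > Be > O

Be is in period 2, group 2; O is in period 2, group 16; In is in period 5, group 13.
Moving right in a period, electrons are added to the same shell under a stronger nuclear pull, so atoms get smaller; moving down, a new shell is opened and atoms get larger.
Neither a single period nor a single group — weigh both effects.
Be > O: both are in period 2; the period trend gives Be the larger value.
In > Be: period and group pull opposite ways; the down-group shift dominates (142 vs 102 pm).
Approximate values (pm): Be 102, O 63, In 142.
So from largest to smallest: In > Be > O.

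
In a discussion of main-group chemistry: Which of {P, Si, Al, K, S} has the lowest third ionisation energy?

The third ionization energy removes an electron from the +2 ion. For each element: P²⁺ still has 3 valence electrons; Si²⁺ still has 2 valence electrons; Al²⁺ still has 1 valence electron; K²⁺ is already 1 electron into the core; S²⁺ still has 4 valence electrons.
Breaking into a closed-shell core is much more expensive than removing a leftover valence electron — K has the largest IE_3 here.
Valence configurations: P²⁺ [Ne]3s²3p¹, Si²⁺ [Ne]3s², Al²⁺ [Ne]3s¹, S²⁺ [Ne]3s²3p².
P²⁺ loses a lone 3p electron whereas Si²⁺ must break into a filled 3s² pair, so IE_3(Si) > IE_3(P) even though P has the higher nuclear charge.
Approximate IE_3 values (kJ/mol): P 2914, Si 3232, Al 2745, K 4420, S 3357.
Putting it together, IE_3: Al < P < Si < S < K.

Al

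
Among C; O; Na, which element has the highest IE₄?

Na

IE_4 is the cost of taking one more electron from the +3 cation: C³⁺ still has 1 valence electron; O³⁺ still has 3 valence electrons; Na³⁺ is already 2 electrons into the core.
Core electrons are held far more tightly than valence electrons, so Na tops the IE_4 order.
Valence configurations: C³⁺ [He]2s¹, O³⁺ [He]2s²2p¹.
Approximate IE_4 values (kJ/mol): C 6223, O 7469, Na 9543.
Overall IE_4 order: C < O < Na.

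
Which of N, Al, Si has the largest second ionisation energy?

The second ionization energy removes an electron from the +1 ion. For each element: N⁺ still has 4 valence electrons; Al⁺ still has 2 valence electrons; Si⁺ still has 3 valence electrons.
All are still removing valence electrons, so compare the +1 ions as you would atoms: IE_2 generally rises across a period (higher Z_eff) and falls down a group (larger shell), subject to the usual subshell exceptions.
Valence configurations: N⁺ [He]2s²2p², Al⁺ [Ne]3s², Si⁺ [Ne]3s²3p¹.
Si⁺ loses a lone 3p electron whereas Al⁺ must break into a filled 3s² pair, so IE_2(Al) > IE_2(Si) even though Si has the higher nuclear charge.
The numbers (kJ/mol): N 2856, Al 1817, Si 1577.
Putting it together, IE_2: Si < Al < N.

N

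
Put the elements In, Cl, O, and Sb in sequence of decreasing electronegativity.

O > Cl > Sb > In

O is in period 2, group 16; Cl is in period 3, group 17; In is in period 5, group 13; Sb is in period 5, group 15.
Electronegativity increases across a period and decreases down a group, tracking effective nuclear charge and atomic size.
Here both period and group differ, so the two effects have to be weighed against each other.
Sb > In: both are in period 5; the period trend gives Sb the larger value.
Cl > Sb: relative to Sb, both the across-period and down-group shifts push Cl's electronegativity up.
O > Cl: the two effects oppose for this pair; the down-group effect wins (3.44 vs 3.16).
For reference (Pauling): O 3.44, Cl 3.16, In 1.78, Sb 2.05.
So from highest to lowest: O > Cl > Sb > In.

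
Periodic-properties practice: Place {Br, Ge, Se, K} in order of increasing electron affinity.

K is in period 4, group 1; Ge is in period 4, group 14; Se is in period 4, group 16; Br is in period 4, group 17.
Adding an electron releases more energy for atoms nearer the top right (short of the noble gases).
All lie in period 4, so electron affinity increases left to right.
So from lowest to highest: K < Ge < Se < Br.

K < Ge < Se < Br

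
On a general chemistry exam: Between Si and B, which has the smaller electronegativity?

Si

B is in period 2, group 13; Si is in period 3, group 14.
Atoms toward the upper right of the periodic table pull bonding electrons most strongly.
A diagonal step moves right (one effect) and down (the opposite effect) at once.
B > Si: the two effects oppose for this pair; the down-group effect wins (2.04 vs 1.90).
For reference (Pauling): B 2.04, Si 1.90.
So Si has the smaller electronegativity (Si < B).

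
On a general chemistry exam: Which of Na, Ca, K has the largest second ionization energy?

Na

IE_2 is the cost of taking one more electron from the +1 cation: Na⁺ is the bare [Ne] core; Ca⁺ still has 1 valence electron; K⁺ is the bare [Ar] core.
Breaking into a closed-shell core is much more expensive than removing a leftover valence electron — K and Na have the largest IE_2 here.
Tabulated IE_2 (kJ/mol): Na 4562, Ca 1145, K 3052.
Overall IE_2 order: Ca < K < Na.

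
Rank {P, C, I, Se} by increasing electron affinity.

P < C < Se < I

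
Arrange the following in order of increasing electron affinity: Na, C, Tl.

Tl < Na < C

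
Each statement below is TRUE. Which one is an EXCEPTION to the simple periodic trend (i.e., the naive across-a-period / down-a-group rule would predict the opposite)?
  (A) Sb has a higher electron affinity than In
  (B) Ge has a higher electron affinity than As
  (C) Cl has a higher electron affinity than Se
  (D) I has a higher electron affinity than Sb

(B)

The general trend: electron affinity increases across a period and decreases down a group.
(A) Sb (period 5, group 15) vs In (period 5, group 13): the stated order agrees with the simple trend.
(B) Ge (period 4, group 14) vs As (period 4, group 15): the stated order contradicts the simple trend.
(C) Cl (period 3, group 17) vs Se (period 4, group 16): the stated order agrees with the simple trend.
(D) I (period 5, group 17) vs Sb (period 5, group 15): the stated order agrees with the simple trend.
The exception is (B): adding an electron to As's half-filled 4p³ is unfavourable, so Ge (4p²) has the more exothermic EA.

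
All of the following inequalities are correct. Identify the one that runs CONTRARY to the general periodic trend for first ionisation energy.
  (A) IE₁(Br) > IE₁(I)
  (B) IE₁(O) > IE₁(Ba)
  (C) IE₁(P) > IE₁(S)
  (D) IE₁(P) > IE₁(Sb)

The general trend: first ionisation energy increases across a period and decreases down a group.
(A) Br (period 4, group 17) vs I (period 5, group 17): the stated order agrees with the simple trend.
(B) O (period 2, group 16) vs Ba (period 6, group 2): the stated order agrees with the simple trend.
(C) P (period 3, group 15) vs S (period 3, group 16): the stated order contradicts the simple trend.
(D) P (period 3, group 15) vs Sb (period 5, group 15): the stated order agrees with the simple trend.
The exception is (C): S (3p⁴) ionizes more easily than half-filled P (3p³) because the paired 3p electron in S is pushed out by e⁻–e⁻ repulsion.

(C)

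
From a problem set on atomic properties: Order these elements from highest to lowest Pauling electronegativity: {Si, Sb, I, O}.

O > I > Sb > Si

O is in period 2, group 16; Si is in period 3, group 14; Sb is in period 5, group 15; I is in period 5, group 17.
Atoms toward the upper right of the periodic table pull bonding electrons most strongly.
Here both period and group differ, so the two effects have to be weighed against each other.
Sb > Si: period and group pull opposite ways; the across-period shift dominates (2.05 vs 1.90).
I > Sb: I lies to the right of Sb in period 5, so the across-period effect alone puts I higher.
O > I: period and group pull opposite ways; the down-group shift dominates (3.44 vs 2.66).
Tabulated electronegativity (Pauling): O 3.44, Si 1.90, Sb 2.05, I 2.66.
So from highest to lowest: O > I > Sb > Si.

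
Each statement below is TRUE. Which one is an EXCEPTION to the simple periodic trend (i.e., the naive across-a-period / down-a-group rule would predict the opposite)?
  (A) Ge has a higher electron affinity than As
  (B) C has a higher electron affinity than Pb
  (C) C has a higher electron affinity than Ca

The general trend: electron affinity increases across a period and decreases down a group.
(A) Ge (period 4, group 14) vs As (period 4, group 15): the stated order contradicts the simple trend.
(B) C (period 2, group 14) vs Pb (period 6, group 14): the stated order agrees with the simple trend.
(C) C (period 2, group 14) vs Ca (period 4, group 2): the stated order agrees with the simple trend.
The exception is (A): adding an electron to As's half-filled 4p³ is unfavourable, so Ge (4p²) has the more exothermic EA.

(A)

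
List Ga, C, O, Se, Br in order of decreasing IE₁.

O > Br > C > Se > Ga

C is in period 2, group 14; O is in period 2, group 16; Ga is in period 4, group 13; Se is in period 4, group 16; Br is in period 4, group 17.
Across a period the outer electron is held more tightly (higher IE₁); down a group it sits in a higher shell, more shielded, and comes off more easily.
These span different periods and groups, so the two trends combine.
Se > Ga: both are in period 4; the period trend gives Se the larger value.
C > Se: the two effects oppose for this pair; the down-group effect wins (1086 vs 941 kJ/mol).
Br > C: the two effects oppose for this pair; the across-period effect wins (1140 vs 1086 kJ/mol).
O > Br: period and group pull opposite ways; the down-group shift dominates (1314 vs 1140 kJ/mol).
For reference (kJ/mol): C 1086, O 1314, Ga 579, Se 941, Br 1140.
So from highest to lowest: O > Br > C > Se > Ga.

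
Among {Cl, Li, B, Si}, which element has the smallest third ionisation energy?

Si

After 2 electrons have been removed, what remains? Cl²⁺ still has 5 valence electrons; Li²⁺ is already 1 electron into the core; B²⁺ still has 1 valence electron; Si²⁺ still has 2 valence electrons.
Breaking into a closed-shell core is much more expensive than removing a leftover valence electron — Li has the largest IE_3 here.
Valence configurations: Cl²⁺ [Ne]3s²3p³, B²⁺ [He]2s¹, Si²⁺ [Ne]3s².
Tabulated IE_3 (kJ/mol): Cl 3822, Li 11815, B 3660, Si 3232.
Putting it together, IE_3: Si < B < Cl < Li.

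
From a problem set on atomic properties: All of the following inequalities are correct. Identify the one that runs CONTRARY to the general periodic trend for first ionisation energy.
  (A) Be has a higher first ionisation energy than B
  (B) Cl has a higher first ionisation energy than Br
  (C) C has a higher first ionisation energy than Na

(A)

The general trend: first ionisation energy increases across a period and decreases down a group.
(A) Be (period 2, group 2) vs B (period 2, group 13): the stated order contradicts the simple trend.
(B) Cl (period 3, group 17) vs Br (period 4, group 17): the stated order agrees with the simple trend.
(C) C (period 2, group 14) vs Na (period 3, group 1): the stated order agrees with the simple trend.
The exception is (A): removing B's lone 2p electron is easier than breaking Be's filled 2s².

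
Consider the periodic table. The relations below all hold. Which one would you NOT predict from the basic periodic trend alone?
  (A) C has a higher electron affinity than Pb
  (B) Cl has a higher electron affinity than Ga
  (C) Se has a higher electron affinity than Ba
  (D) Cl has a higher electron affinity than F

The general trend: electron affinity increases across a period and decreases down a group.
(A) C (period 2, group 14) vs Pb (period 6, group 14): the stated order agrees with the simple trend.
(B) Cl (period 3, group 17) vs Ga (period 4, group 13): the stated order agrees with the simple trend.
(C) Se (period 4, group 16) vs Ba (period 6, group 2): the stated order agrees with the simple trend.
(D) Cl (period 3, group 17) vs F (period 2, group 17): the stated order contradicts the simple trend.
The exception is (D): F's small 2p subshell makes the incoming electron feel strong e⁻–e⁻ repulsion, so Cl actually releases more energy on gaining an electron.

(D)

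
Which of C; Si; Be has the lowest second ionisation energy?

Si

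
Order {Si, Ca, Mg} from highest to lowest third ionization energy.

The third ionization energy removes an electron from the +2 ion. For each element: Si²⁺ still has 2 valence electrons; Ca²⁺ is the bare [Ar] core; Mg²⁺ is the bare [Ne] core.
Pulling an electron out of a noble-gas core costs far more than removing a remaining valence electron, so Ca and Mg sit at the high end of IE_3.
Approximate IE_3 values (kJ/mol): Si 3232, Ca 4912, Mg 7733.
Overall IE_3 order: Si < Ca < Mg.

Mg > Ca > Si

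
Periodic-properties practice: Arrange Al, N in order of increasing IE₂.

Al < N

After 1 electron has been removed, what remains? Al⁺ still has 2 valence electrons; N⁺ still has 4 valence electrons.
All are still removing valence electrons, so compare the +1 ions as you would atoms: IE_2 generally rises across a period (higher Z_eff) and falls down a group (larger shell), subject to the usual subshell exceptions.
Valence configurations: Al⁺ [Ne]3s², N⁺ [He]2s²2p².
Approximate IE_2 values (kJ/mol): Al 1817, N 2856.
So the second ionization energies run Al < N.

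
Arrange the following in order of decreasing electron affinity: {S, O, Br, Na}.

Br, S, O, Na

O is in period 2, group 16; Na is in period 3, group 1; S is in period 3, group 16; Br is in period 4, group 17.
Atoms with high Z_eff and room in the valence shell (especially the halogens) have the most exothermic electron affinities.
Neither a single period nor a single group — weigh both effects.
O > Na: relative to Na, both the across-period and down-group shifts push O's electron affinity up.
S > O: this pair runs against the simple trend — see the exception note.
Br > S: period and group pull opposite ways; the across-period shift dominates (325 vs 200 kJ/mol).
Note the exception: S has a higher electron affinity than O, contrary to the simple trend — the compact 2p subshell of O repels the added electron more than S's larger 3p does.
For reference (kJ/mol): O 141, Na 53, S 200, Br 325.
So from highest to lowest: Br > S > O > Na.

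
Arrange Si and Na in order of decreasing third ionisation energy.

Na > Si

The third ionization energy removes an electron from the +2 ion. For each element: Si²⁺ still has 2 valence electrons; Na²⁺ is already 1 electron into the core.
Core electrons are held far more tightly than valence electrons, so Na tops the IE_3 order.
The numbers (kJ/mol): Si 3232, Na 6910.
Hence IE_3: Si < Na.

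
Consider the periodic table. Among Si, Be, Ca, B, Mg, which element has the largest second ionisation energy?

B

After 1 electron has been removed, what remains? Si⁺ still has 3 valence electrons; Be⁺ still has 1 valence electron; Ca⁺ still has 1 valence electron; B⁺ still has 2 valence electrons; Mg⁺ still has 1 valence electron.
All are still removing valence electrons, so compare the +1 ions as you would atoms: IE_2 generally rises across a period (higher Z_eff) and falls down a group (larger shell), subject to the usual subshell exceptions.
Valence configurations: Si⁺ [Ne]3s²3p¹, Be⁺ [He]2s¹, Ca⁺ [Ar]4s¹, B⁺ [He]2s², Mg⁺ [Ne]3s¹.
Approximate IE_2 values (kJ/mol): Si 1577, Be 1757, Ca 1145, B 2427, Mg 1451.
So the second ionization energies run Ca < Mg < Si < Be < B.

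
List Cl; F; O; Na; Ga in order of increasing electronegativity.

Na, Ga, Cl, O, F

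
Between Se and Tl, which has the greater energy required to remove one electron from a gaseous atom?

Se

Across a period the outer electron is held more tightly (higher IE₁); down a group it sits in a higher shell, more shielded, and comes off more easily.
These span different periods and groups, so the two trends combine.
Se > Tl: relative to Tl, both the across-period and down-group shifts push Se's first ionization energy up.
For reference (kJ/mol): Se 941, Tl 589.
So Se has the greater energy required to remove one electron from a gaseous atom (Se > Tl).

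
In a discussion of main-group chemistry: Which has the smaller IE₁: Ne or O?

O is in period 2, group 16; Ne is in period 2, group 18.
First ionization energy rises across a period (greater Z_eff holds electrons more tightly) and falls down a group (valence electrons are farther from the nucleus).
All lie in period 2, so first ionization energy increases left to right.
So O has the smaller IE₁ (O < Ne).

O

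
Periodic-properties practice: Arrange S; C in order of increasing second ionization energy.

The second ionization energy removes an electron from the +1 ion. For each element: S⁺ still has 5 valence electrons; C⁺ still has 3 valence electrons.
All are still removing valence electrons, so compare the +1 ions as you would atoms: IE_2 generally rises across a period (higher Z_eff) and falls down a group (larger shell), subject to the usual subshell exceptions.
Valence configurations: S⁺ [Ne]3s²3p³, C⁺ [He]2s²2p¹.
Tabulated IE_2 (kJ/mol): S 2252, C 2353.
Overall IE_2 order: S < C.

S < C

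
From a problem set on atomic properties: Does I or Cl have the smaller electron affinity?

I

Cl is in period 3, group 17; I is in period 5, group 17.
Electron affinity generally becomes more exothermic across a period toward the halogens and less exothermic down a group.
All are in group 17, so electron affinity increases up the group.
So I has the smaller electron affinity (I < Cl).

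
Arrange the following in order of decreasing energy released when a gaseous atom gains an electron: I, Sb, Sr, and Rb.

I > Sb > Rb > Sr

Rb is in period 5, group 1; Sr is in period 5, group 2; Sb is in period 5, group 15; I is in period 5, group 17.
Electron affinity generally becomes more exothermic across a period toward the halogens and less exothermic down a group.
All lie in period 5; the across-period trend (electron affinity increases left to right) applies, with the exception below.
Note the exception: Rb has a higher electron affinity than Sr, contrary to the simple trend — adding an electron to Sr (ns²) has to open a new, higher-energy np subshell, which is unfavourable.
For reference (kJ/mol): Rb 47, Sr 5, Sb 103, I 295.
So from highest to lowest: I > Sb > Rb > Sr.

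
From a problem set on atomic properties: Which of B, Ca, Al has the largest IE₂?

B

Consider each +1 ion: B⁺ still has 2 valence electrons; Ca⁺ still has 1 valence electron; Al⁺ still has 2 valence electrons.
All are still removing valence electrons, so compare the +1 ions as you would atoms: IE_2 generally rises across a period (higher Z_eff) and falls down a group (larger shell), subject to the usual subshell exceptions.
Valence configurations: B⁺ [He]2s², Ca⁺ [Ar]4s¹, Al⁺ [Ne]3s².
Tabulated IE_2 (kJ/mol): B 2427, Ca 1145, Al 1817.
Overall IE_2 order: Ca < Al < B.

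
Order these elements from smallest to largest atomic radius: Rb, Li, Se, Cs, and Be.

Be, Se, Li, Rb, Cs

Li is in period 2, group 1; Be is in period 2, group 2; Se is in period 4, group 16; Rb is in period 5, group 1; Cs is in period 6, group 1.
Across a period the added protons contract the valence shell; down a group each new principal shell makes the atom larger.
These span different periods and groups, so the two trends combine.
Se > Be: period and group pull opposite ways; the down-group shift dominates (116 vs 102 pm).
Li > Se: period and group pull opposite ways; the across-period shift dominates (133 vs 116 pm).
Rb > Li: Rb sits below Li in group 1, so the down-group effect alone puts Rb larger.
Cs > Rb: Cs sits below Rb in group 1, so the down-group effect alone puts Cs larger.
Approximate values (pm): Li 133, Be 102, Se 116, Rb 210, Cs 232.
So from smallest to largest: Be < Se < Li < Rb < Cs.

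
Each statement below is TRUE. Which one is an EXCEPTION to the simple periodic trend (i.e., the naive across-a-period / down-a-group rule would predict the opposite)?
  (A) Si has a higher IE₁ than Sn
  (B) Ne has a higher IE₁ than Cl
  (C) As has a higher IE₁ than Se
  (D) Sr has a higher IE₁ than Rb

The general trend: IE₁ increases across a period and decreases down a group.
(A) Si (period 3, group 14) vs Sn (period 5, group 14): the stated order agrees with the simple trend.
(B) Ne (period 2, group 18) vs Cl (period 3, group 17): the stated order agrees with the simple trend.
(C) As (period 4, group 15) vs Se (period 4, group 16): the stated order contradicts the simple trend.
(D) Sr (period 5, group 2) vs Rb (period 5, group 1): the stated order agrees with the simple trend.
The exception is (C): Se (4p⁴) ionizes more easily than half-filled As (4p³).

(C)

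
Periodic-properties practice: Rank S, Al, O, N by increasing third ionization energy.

Al < S < N < O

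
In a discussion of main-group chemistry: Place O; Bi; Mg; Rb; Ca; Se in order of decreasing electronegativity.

O, Se, Bi, Mg, Ca, Rb

Smaller atoms with higher effective nuclear charge are more electronegative.
Here both period and group differ, so the two effects have to be weighed against each other.
Ca > Rb: relative to Rb, both the across-period and down-group shifts push Ca's electronegativity up.
Mg > Ca: they share group 2; the group trend gives Mg the larger value.
Bi > Mg: period and group pull opposite ways; the across-period shift dominates (2.02 vs 1.31).
Se > Bi: both effects reinforce here, so Se is clearly the higher of the two.
O > Se: they share group 16; the group trend gives O the larger value.
Tabulated electronegativity (Pauling): O 3.44, Mg 1.31, Ca 1.00, Se 2.55, Rb 0.82, Bi 2.02.
So from highest to lowest: O > Se > Bi > Mg > Ca > Rb.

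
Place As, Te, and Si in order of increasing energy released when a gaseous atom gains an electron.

As, Si, Te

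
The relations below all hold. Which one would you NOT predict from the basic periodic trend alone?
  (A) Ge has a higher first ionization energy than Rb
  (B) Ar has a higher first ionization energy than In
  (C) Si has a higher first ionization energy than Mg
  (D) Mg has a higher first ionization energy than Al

(D)

The general trend: first ionization energy increases across a period and decreases down a group.
(A) Ge (period 4, group 14) vs Rb (period 5, group 1): the stated order agrees with the simple trend.
(B) Ar (period 3, group 18) vs In (period 5, group 13): the stated order agrees with the simple trend.
(C) Si (period 3, group 14) vs Mg (period 3, group 2): the stated order agrees with the simple trend.
(D) Mg (period 3, group 2) vs Al (period 3, group 13): the stated order contradicts the simple trend.
The exception is (D): Al's single 3p electron is easier to remove than one from Mg's filled 3s².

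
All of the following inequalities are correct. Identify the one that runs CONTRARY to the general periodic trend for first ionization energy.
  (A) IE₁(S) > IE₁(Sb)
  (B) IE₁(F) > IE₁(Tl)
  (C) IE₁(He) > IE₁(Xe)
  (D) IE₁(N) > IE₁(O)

The general trend: first ionization energy increases across a period and decreases down a group.
(A) S (period 3, group 16) vs Sb (period 5, group 15): the stated order agrees with the simple trend.
(B) F (period 2, group 17) vs Tl (period 6, group 13): the stated order agrees with the simple trend.
(C) He (period 1, group 18) vs Xe (period 5, group 18): the stated order agrees with the simple trend.
(D) N (period 2, group 15) vs O (period 2, group 16): the stated order contradicts the simple trend.
The exception is (D): pairing an electron in O's 2p⁴ costs repulsion energy, so O ionizes more easily than half-filled N (2p³).

(D)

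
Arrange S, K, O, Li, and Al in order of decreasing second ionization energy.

After 1 electron has been removed, what remains? S⁺ still has 5 valence electrons; K⁺ is the bare [Ar] core; O⁺ still has 5 valence electrons; Li⁺ is the bare [He] core; Al⁺ still has 2 valence electrons.
Usually core removal costs more than valence removal, but here the competition is close: a tightly held n=2 valence electron can cost more to remove than an n=3 core electron, so the actual values have to decide it.
Valence configurations: S⁺ [Ne]3s²3p³, O⁺ [He]2s²2p³, Al⁺ [Ne]3s².
The numbers (kJ/mol): S 2252, K 3052, O 3388, Li 7298, Al 1817.
Hence IE_2: Al < S < K < O < Li.

Li > O > K > S > Al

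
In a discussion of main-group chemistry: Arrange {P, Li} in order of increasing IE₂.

Consider each +1 ion: P⁺ still has 4 valence electrons; Li⁺ is the bare [He] core.
Breaking into a closed-shell core is much more expensive than removing a leftover valence electron — Li has the largest IE_2 here.
The numbers (kJ/mol): P 1907, Li 7298.
Hence IE_2: P < Li.

P < Li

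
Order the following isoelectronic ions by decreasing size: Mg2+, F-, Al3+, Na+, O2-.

All of these have 10 electrons, so size is governed by nuclear charge alone: the more protons, the stronger the pull on the same electron cloud, and the smaller the ion.
Nuclear charges: Al3+ (Z=13), Mg2+ (Z=12), Na+ (Z=11), F- (Z=9), O2- (Z=8).
Largest to smallest: O2- > F- > Na+ > Mg2+ > Al3+.

O2-, F-, Na+, Mg2+, Al3+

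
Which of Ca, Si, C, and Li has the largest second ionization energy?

Li

The second ionization energy removes an electron from the +1 ion. For each element: Ca⁺ still has 1 valence electron; Si⁺ still has 3 valence electrons; C⁺ still has 3 valence electrons; Li⁺ is the bare [He] core.
Core electrons are held far more tightly than valence electrons, so Li tops the IE_2 order.
Valence configurations: Ca⁺ [Ar]4s¹, Si⁺ [Ne]3s²3p¹, C⁺ [He]2s²2p¹.
Tabulated IE_2 (kJ/mol): Ca 1145, Si 1577, C 2353, Li 7298.
So the second ionization energies run Ca < Si < C < Li.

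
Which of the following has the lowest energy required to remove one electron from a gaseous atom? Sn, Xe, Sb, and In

In

Across a period the outer electron is held more tightly (higher IE₁); down a group it sits in a higher shell, more shielded, and comes off more easily.
All lie in period 5, so first ionization energy increases left to right.
The lowest energy required to remove one electron from a gaseous atom among these belongs to In.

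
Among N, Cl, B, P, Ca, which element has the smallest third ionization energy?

After 2 electrons have been removed, what remains? N²⁺ still has 3 valence electrons; Cl²⁺ still has 5 valence electrons; B²⁺ still has 1 valence electron; P²⁺ still has 3 valence electrons; Ca²⁺ is the bare [Ar] core.
Pulling an electron out of a noble-gas core costs far more than removing a remaining valence electron, so Ca sits at the high end of IE_3.
Valence configurations: N²⁺ [He]2s²2p¹, Cl²⁺ [Ne]3s²3p³, B²⁺ [He]2s¹, P²⁺ [Ne]3s²3p¹.
Tabulated IE_3 (kJ/mol): N 4578, Cl 3822, B 3660, P 2914, Ca 4912.
So the third ionization energies run P < B < Cl < N < Ca.

P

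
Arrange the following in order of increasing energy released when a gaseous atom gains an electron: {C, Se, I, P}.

C is in period 2, group 14; P is in period 3, group 15; Se is in period 4, group 16; I is in period 5, group 17.
Electron affinity generally becomes more exothermic across a period toward the halogens and less exothermic down a group.
A diagonal step moves right (one effect) and down (the opposite effect) at once.
C > P: period and group pull opposite ways; the down-group shift dominates (122 vs 72 kJ/mol).
Se > C: the two effects oppose for this pair; the across-period effect wins (195 vs 122 kJ/mol).
I > Se: the two effects oppose for this pair; the across-period effect wins (295 vs 195 kJ/mol).
Approximate values (kJ/mol): C 122, P 72, Se 195, I 295.
So from lowest to highest: P < C < Se < I.

P < C < Se < I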